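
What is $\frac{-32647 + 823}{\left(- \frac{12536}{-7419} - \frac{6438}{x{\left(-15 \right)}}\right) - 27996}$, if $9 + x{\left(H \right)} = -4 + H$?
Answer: $\frac{254263968}{221828867} \approx 1.1462$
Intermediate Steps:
$x{\left(H \right)} = -13 + H$ ($x{\left(H \right)} = -9 + \left(-4 + H\right) = -13 + H$)
$\frac{-32647 + 823}{\left(- \frac{12536}{-7419} - \frac{6438}{x{\left(-15 \right)}}\right) - 27996} = \frac{-32647 + 823}{\left(- \frac{12536}{-7419} - \frac{6438}{-13 - 15}\right) - 27996} = - \frac{31824}{\left(\left(-12536\right) \left(- \frac{1}{7419}\right) - \frac{6438}{-28}\right) - 27996} = - \frac{31824}{\left(\frac{12536}{7419} - - \frac{3219}{14}\right) - 27996} = - \frac{31824}{\left(\frac{12536}{7419} + \frac{3219}{14}\right) - 27996} = - \frac{31824}{\frac{24057265}{103866} - 27996} = - \frac{31824}{- \frac{2883775271}{103866}} = \left(-31824\right) \left(- \frac{103866}{2883775271}\right) = \frac{254263968}{221828867}$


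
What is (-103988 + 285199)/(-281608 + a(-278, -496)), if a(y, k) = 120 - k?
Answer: -181211/280992 ≈ -0.64490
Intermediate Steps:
(-103988 + 285199)/(-281608 + a(-278, -496)) = (-103988 + 285199)/(-281608 + (120 - 1*(-496))) = 181211/(-281608 + (120 + 496)) = 181211/(-281608 + 616) = 181211/(-280992) = 181211*(-1/280992) = -181211/280992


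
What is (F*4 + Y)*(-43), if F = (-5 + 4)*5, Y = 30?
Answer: -430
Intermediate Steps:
F = -5 (F = -1*5 = -5)
(F*4 + Y)*(-43) = (-5*4 + 30)*(-43) = (-20 + 30)*(-43) = 10*(-43) = -430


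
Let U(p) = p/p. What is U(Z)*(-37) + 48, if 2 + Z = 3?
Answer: 11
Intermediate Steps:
Z = 1 (Z = -2 + 3 = 1)
U(p) = 1
U(Z)*(-37) + 48 = 1*(-37) + 48 = -37 + 48 = 11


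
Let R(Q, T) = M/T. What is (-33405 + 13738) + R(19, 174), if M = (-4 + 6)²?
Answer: -1711027/87 ≈ -19667.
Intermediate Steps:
M = 4 (M = 2² = 4)
R(Q, T) = 4/T
(-33405 + 13738) + R(19, 174) = (-33405 + 13738) + 4/174 = -19667 + 4*(1/174) = -19667 + 2/87 = -1711027/87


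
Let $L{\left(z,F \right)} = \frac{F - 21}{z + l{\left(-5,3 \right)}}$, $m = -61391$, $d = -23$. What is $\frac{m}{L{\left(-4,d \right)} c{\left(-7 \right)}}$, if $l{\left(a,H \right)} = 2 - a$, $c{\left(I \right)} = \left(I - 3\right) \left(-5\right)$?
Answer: $\frac{16743}{200} \approx 83.715$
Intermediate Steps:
$c{\left(I \right)} = 15 - 5 I$ ($c{\left(I \right)} = \left(-3 + I\right) \left(-5\right) = 15 - 5 I$)
$L{\left(z,F \right)} = \frac{-21 + F}{7 + z}$ ($L{\left(z,F \right)} = \frac{F - 21}{z + \left(2 - -5\right)} = \frac{-21 + F}{z + \left(2 + 5\right)} = \frac{-21 + F}{z + 7} = \frac{-21 + F}{7 + z}$)
$\frac{m}{L{\left(-4,d \right)} c{\left(-7 \right)}} = - \frac{61391}{\frac{-21 - 23}{7 - 4} \left(15 - -35\right)} = - \frac{61391}{\frac{1}{3} \left(-44\right) \left(15 + 35\right)} = - \frac{61391}{\frac{1}{3} \left(-44\right) 50} = - \frac{61391}{\left(- \frac{44}{3}\right) 50} = - \frac{61391}{- \frac{2200}{3}} = \left(-61391\right) \left(- \frac{3}{2200}\right) = \frac{16743}{200}$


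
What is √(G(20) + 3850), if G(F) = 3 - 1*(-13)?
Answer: √3866 ≈ 62.177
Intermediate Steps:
G(F) = 16 (G(F) = 3 + 13 = 16)
√(G(20) + 3850) = √(16 + 3850) = √3866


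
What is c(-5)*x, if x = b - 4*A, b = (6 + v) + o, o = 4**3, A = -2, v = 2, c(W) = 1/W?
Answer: -16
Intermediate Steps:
o = 64
b = 72 (b = (6 + 2) + 64 = 8 + 64 = 72)
x = 80 (x = 72 - 4*(-2) = 72 + 8 = 80)
c(-5)*x = 80/(-5) = -1/5*80 = -16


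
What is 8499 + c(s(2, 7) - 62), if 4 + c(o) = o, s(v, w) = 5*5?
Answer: 8458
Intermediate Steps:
s(v, w) = 25
c(o) = -4 + o
8499 + c(s(2, 7) - 62) = 8499 + (-4 + (25 - 62)) = 8499 + (-4 - 37) = 8499 - 41 = 8458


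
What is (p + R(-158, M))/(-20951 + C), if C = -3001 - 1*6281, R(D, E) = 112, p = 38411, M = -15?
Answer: -38523/30233 ≈ -1.2742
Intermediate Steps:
C = -9282 (C = -3001 - 6281 = -9282)
(p + R(-158, M))/(-20951 + C) = (38411 + 112)/(-20951 - 9282) = 38523/(-30233) = 38523*(-1/30233) = -38523/30233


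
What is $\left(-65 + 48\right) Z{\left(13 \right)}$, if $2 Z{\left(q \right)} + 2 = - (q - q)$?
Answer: $17$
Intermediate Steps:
$Z{\left(q \right)} = -1$ ($Z{\left(q \right)} = -1 + \frac{\left(-1\right) \left(q - q\right)}{2} = -1 + \frac{\left(-1\right) 0}{2} = -1 + \frac{1}{2} \cdot 0 = -1 + 0 = -1$)
$\left(-65 + 48\right) Z{\left(13 \right)} = \left(-65 + 48\right) \left(-1\right) = \left(-17\right) \left(-1\right) = 17$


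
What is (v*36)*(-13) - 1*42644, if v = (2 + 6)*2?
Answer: -50132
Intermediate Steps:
v = 16 (v = 8*2 = 16)
(v*36)*(-13) - 1*42644 = (16*36)*(-13) - 1*42644 = 576*(-13) - 42644 = -7488 - 42644 = -50132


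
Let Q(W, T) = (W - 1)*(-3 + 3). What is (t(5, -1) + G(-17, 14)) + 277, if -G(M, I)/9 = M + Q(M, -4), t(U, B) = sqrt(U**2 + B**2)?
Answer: 430 + sqrt(26) ≈ 435.10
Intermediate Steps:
Q(W, T) = 0 (Q(W, T) = (-1 + W)*0 = 0)
t(U, B) = sqrt(B**2 + U**2)
G(M, I) = -9*M (G(M, I) = -9*(M + 0) = -9*M)
(t(5, -1) + G(-17, 14)) + 277 = (sqrt((-1)**2 + 5**2) - 9*(-17)) + 277 = (sqrt(1 + 25) + 153) + 277 = (sqrt(26) + 153) + 277 = (153 + sqrt(26)) + 277 = 430 + sqrt(26)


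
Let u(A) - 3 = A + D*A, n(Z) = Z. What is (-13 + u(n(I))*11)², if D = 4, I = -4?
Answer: 40000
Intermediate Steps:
u(A) = 3 + 5*A (u(A) = 3 + (A + 4*A) = 3 + 5*A)
(-13 + u(n(I))*11)² = (-13 + (3 + 5*(-4))*11)² = (-13 + (3 - 20)*11)² = (-13 - 17*11)² = (-13 - 187)² = (-200)² = 40000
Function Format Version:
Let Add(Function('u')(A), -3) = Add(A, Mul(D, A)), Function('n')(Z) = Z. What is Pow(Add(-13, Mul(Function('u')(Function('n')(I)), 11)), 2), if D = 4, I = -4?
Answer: 40000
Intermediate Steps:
Function('u')(A) = Add(3, Mul(5, A)) (Function('u')(A) = Add(3, Add(A, Mul(4, A))) = Add(3, Mul(5, A)))
Pow(Add(-13, Mul(Function('u')(Function('n')(I)), 11)), 2) = Pow(Add(-13, Mul(Add(3, Mul(5, -4)), 11)), 2) = Pow(Add(-13, Mul(Add(3, -20), 11)), 2) = Pow(Add(-13, Mul(-17, 11)), 2) = Pow(Add(-13, -187), 2) = Pow(-200, 2) = 40000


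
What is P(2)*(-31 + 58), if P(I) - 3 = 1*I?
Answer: 135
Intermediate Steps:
P(I) = 3 + I (P(I) = 3 + 1*I = 3 + I)
P(2)*(-31 + 58) = (3 + 2)*(-31 + 58) = 5*27 = 135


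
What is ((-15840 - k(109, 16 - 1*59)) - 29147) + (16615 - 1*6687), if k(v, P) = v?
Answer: -35168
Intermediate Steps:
((-15840 - k(109, 16 - 1*59)) - 29147) + (16615 - 1*6687) = ((-15840 - 1*109) - 29147) + (16615 - 1*6687) = ((-15840 - 109) - 29147) + (16615 - 6687) = (-15949 - 29147) + 9928 = -45096 + 9928 = -35168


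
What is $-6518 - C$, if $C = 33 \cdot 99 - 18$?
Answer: $-9767$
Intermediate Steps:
$C = 3249$ ($C = 3267 - 18 = 3249$)
$-6518 - C = -6518 - 3249 = -9767$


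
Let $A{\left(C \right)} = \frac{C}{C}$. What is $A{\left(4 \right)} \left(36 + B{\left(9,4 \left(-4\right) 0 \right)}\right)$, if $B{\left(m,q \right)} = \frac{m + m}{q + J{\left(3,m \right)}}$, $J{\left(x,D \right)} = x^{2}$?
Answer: $38$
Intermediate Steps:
$A{\left(C \right)} = 1$
$B{\left(m,q \right)} = \frac{2 m}{9 + q}$ ($B{\left(m,q \right)} = \frac{m + m}{q + 3^{2}} = \frac{2 m}{q + 9} = \frac{2 m}{9 + q}$)
$A{\left(4 \right)} \left(36 + B{\left(9,4 \left(-4\right) 0 \right)}\right) = 1 \left(36 + 2 \cdot 9 \frac{1}{9 + 4 \left(-4\right) 0}\right) = 1 \left(36 + 2 \cdot 9 \frac{1}{9 - 0}\right) = 1 \left(36 + 2 \cdot 9 \frac{1}{9 + 0}\right) = 1 \left(36 + 2 \cdot 9 \cdot \frac{1}{9}\right) = 1 \left(36 + 2\right) = 1 \cdot 38 = 38$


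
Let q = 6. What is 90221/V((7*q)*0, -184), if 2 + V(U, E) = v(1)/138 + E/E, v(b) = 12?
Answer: -2075083/21 ≈ -98814.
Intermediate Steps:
V(U, E) = -21/23 (V(U, E) = -2 + (12/138 + E/E) = -2 + (12*(1/138) + 1) = -2 + (2/23 + 1) = -2 + 25/23 = -21/23)
90221/V((7*q)*0, -184) = 90221/(-21/23) = 90221*(-23/21) = -2075083/21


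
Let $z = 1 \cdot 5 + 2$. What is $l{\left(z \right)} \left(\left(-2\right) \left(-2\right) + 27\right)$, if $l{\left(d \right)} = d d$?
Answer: $1519$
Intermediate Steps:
$z = 7$ ($z = 5 + 2 = 7$)
$l{\left(d \right)} = d^{2}$
$l{\left(z \right)} \left(\left(-2\right) \left(-2\right) + 27\right) = 7^{2} \left(\left(-2\right) \left(-2\right) + 27\right) = 49 \left(4 + 27\right) = 49 \cdot 31 = 1519$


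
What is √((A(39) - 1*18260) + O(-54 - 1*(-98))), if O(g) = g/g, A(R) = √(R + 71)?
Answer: √(-18259 + √110) ≈ 135.09*I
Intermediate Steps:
A(R) = √(71 + R)
O(g) = 1
√((A(39) - 1*18260) + O(-54 - 1*(-98))) = √((√(71 + 39) - 1*18260) + 1) = √((√110 - 18260) + 1) = √((-18260 + √110) + 1) = √(-18259 + √110)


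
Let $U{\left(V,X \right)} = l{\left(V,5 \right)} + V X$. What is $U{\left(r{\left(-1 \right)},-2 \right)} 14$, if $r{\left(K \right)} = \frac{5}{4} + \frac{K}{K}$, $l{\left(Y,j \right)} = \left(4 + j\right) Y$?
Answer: $\frac{441}{2} \approx 220.5$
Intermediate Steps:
$l{\left(Y,j \right)} = Y \left(4 + j\right)$
$r{\left(K \right)} = \frac{9}{4}$ ($r{\left(K \right)} = 5 \cdot \frac{1}{4} + 1 = \frac{5}{4} + 1 = \frac{9}{4}$)
$U{\left(V,X \right)} = 9 V + V X$ ($U{\left(V,X \right)} = V \left(4 + 5\right) + V X = V 9 + V X = 9 V + V X$)
$U{\left(r{\left(-1 \right)},-2 \right)} 14 = \frac{9 \left(9 - 2\right)}{4} \cdot 14 = \frac{9}{4} \cdot 7 \cdot 14 = \frac{63}{4} \cdot 14 = \frac{441}{2}$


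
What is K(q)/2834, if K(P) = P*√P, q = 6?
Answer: 3*√6/1417 ≈ 0.0051859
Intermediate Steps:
K(P) = P^(3/2)
K(q)/2834 = 6^(3/2)/2834 = (6*√6)*(1/2834) = 3*√6/1417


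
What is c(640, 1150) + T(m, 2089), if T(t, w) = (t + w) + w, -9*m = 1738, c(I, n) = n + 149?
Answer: 47555/9 ≈ 5283.9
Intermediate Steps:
c(I, n) = 149 + n
m = -1738/9 (m = -1/9*1738 = -1738/9 ≈ -193.11)
T(t, w) = t + 2*w
c(640, 1150) + T(m, 2089) = (149 + 1150) + (-1738/9 + 2*2089) = 1299 + (-1738/9 + 4178) = 1299 + 35864/9 = 47555/9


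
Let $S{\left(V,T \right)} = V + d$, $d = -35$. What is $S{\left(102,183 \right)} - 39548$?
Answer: $-39481$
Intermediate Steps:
$S{\left(V,T \right)} = -35 + V$ ($S{\left(V,T \right)} = V - 35 = -35 + V$)
$S{\left(102,183 \right)} - 39548 = \left(-35 + 102\right) - 39548 = 67 - 39548 = -39481$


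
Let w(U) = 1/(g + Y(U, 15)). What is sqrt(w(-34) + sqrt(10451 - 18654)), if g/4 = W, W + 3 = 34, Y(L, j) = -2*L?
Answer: sqrt(3 + 576*I*sqrt(8203))/24 ≈ 6.7296 + 6.7292*I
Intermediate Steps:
W = 31 (W = -3 + 34 = 31)
g = 124 (g = 4*31 = 124)
w(U) = 1/(124 - 2*U)
sqrt(w(-34) + sqrt(10451 - 18654)) = sqrt(-1/(-124 + 2*(-34)) + sqrt(10451 - 18654)) = sqrt(-1/(-124 - 68) + sqrt(-8203)) = sqrt(-1/(-192) + I*sqrt(8203)) = sqrt(-1*(-1/192) + I*sqrt(8203)) = sqrt(1/192 + I*sqrt(8203))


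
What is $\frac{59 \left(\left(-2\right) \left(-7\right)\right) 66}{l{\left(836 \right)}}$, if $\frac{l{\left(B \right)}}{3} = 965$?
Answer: $\frac{18172}{965} \approx 18.831$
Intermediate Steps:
$l{\left(B \right)} = 2895$ ($l{\left(B \right)} = 3 \cdot 965 = 2895$)
$\frac{59 \left(\left(-2\right) \left(-7\right)\right) 66}{l{\left(836 \right)}} = \frac{59 \left(\left(-2\right) \left(-7\right)\right) 66}{2895} = 59 \cdot 14 \cdot 66 \cdot \frac{1}{2895} = 826 \cdot 66 \cdot \frac{1}{2895} = 54516 \cdot \frac{1}{2895} = \frac{18172}{965}$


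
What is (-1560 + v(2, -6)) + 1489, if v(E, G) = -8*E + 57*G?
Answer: -429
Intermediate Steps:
(-1560 + v(2, -6)) + 1489 = (-1560 + (-8*2 + 57*(-6))) + 1489 = (-1560 + (-16 - 342)) + 1489 = (-1560 - 358) + 1489 = -1918 + 1489 = -429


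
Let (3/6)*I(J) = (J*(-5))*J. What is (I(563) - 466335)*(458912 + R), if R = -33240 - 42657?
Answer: -1392652115375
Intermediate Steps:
R = -75897
I(J) = -10*J² (I(J) = 2*((J*(-5))*J) = 2*((-5*J)*J) = 2*(-5*J²) = -10*J²)
(I(563) - 466335)*(458912 + R) = (-10*563² - 466335)*(458912 - 75897) = (-10*316969 - 466335)*383015 = (-3169690 - 466335)*383015 = -3636025*383015 = -1392652115375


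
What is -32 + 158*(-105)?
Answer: -16622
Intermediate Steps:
-32 + 158*(-105) = -32 - 16590 = -16622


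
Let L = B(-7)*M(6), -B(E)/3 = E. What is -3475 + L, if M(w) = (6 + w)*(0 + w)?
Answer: -1963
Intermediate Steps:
B(E) = -3*E
M(w) = w*(6 + w) (M(w) = (6 + w)*w = w*(6 + w))
L = 1512 (L = (-3*(-7))*(6*(6 + 6)) = 21*(6*12) = 21*72 = 1512)
-3475 + L = -3475 + 1512 = -1963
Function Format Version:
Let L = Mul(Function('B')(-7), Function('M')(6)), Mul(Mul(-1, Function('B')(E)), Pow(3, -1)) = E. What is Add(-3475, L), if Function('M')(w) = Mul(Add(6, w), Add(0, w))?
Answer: -1963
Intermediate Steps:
Function('B')(E) = Mul(-3, E)
Function('M')(w) = Mul(w, Add(6, w)) (Function('M')(w) = Mul(Add(6, w), w) = Mul(w, Add(6, w)))
L = 1512 (L = Mul(Mul(-3, -7), Mul(6, Add(6, 6))) = Mul(21, Mul(6, 12)) = Mul(21, 72) = 1512)
Add(-3475, L) = Add(-3475, 1512) = -1963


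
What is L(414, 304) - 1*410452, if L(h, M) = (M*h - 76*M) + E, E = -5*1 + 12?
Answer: -307693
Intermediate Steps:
E = 7 (E = -5 + 12 = 7)
L(h, M) = 7 - 76*M + M*h (L(h, M) = (M*h - 76*M) + 7 = (-76*M + M*h) + 7 = 7 - 76*M + M*h)
L(414, 304) - 1*410452 = (7 - 76*304 + 304*414) - 1*410452 = (7 - 23104 + 125856) - 410452 = 102759 - 410452 = -307693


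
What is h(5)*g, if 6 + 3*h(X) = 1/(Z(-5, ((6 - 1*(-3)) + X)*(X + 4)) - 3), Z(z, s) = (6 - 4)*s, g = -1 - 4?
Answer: 7465/747 ≈ 9.9933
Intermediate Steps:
g = -5
Z(z, s) = 2*s
h(X) = -2 + 1/(3*(-3 + 2*(4 + X)*(9 + X))) (h(X) = -2 + 1/(3*(2*(((6 - 1*(-3)) + X)*(X + 4)) - 3)) = -2 + 1/(3*(2*(((6 + 3) + X)*(4 + X)) - 3)) = -2 + 1/(3*(2*((9 + X)*(4 + X)) - 3)) = -2 + 1/(3*(2*((4 + X)*(9 + X)) - 3)) = -2 + 1/(3*(2*(4 + X)*(9 + X) - 3)) = -2 + 1/(3*(-3 + 2*(4 + X)*(9 + X))))
h(5)*g = ((-413 - 156*5 - 12*5**2)/(3*(69 + 2*5**2 + 26*5)))*(-5) = ((-413 - 780 - 12*25)/(3*(69 + 2*25 + 130)))*(-5) = ((-413 - 780 - 300)/(3*(69 + 50 + 130)))*(-5) = ((1/3)*(-1493)/249)*(-5) = ((1/3)*(1/249)*(-1493))*(-5) = -1493/747*(-5) = 7465/747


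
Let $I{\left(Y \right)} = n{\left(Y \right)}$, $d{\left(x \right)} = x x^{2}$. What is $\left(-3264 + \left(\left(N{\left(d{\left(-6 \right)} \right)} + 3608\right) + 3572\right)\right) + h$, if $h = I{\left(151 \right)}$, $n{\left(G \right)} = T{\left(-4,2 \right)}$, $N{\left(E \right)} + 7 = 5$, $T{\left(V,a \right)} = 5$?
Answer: $3919$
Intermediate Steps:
$d{\left(x \right)} = x^{3}$
$N{\left(E \right)} = -2$ ($N{\left(E \right)} = -7 + 5 = -2$)
$n{\left(G \right)} = 5$
$I{\left(Y \right)} = 5$
$h = 5$
$\left(-3264 + \left(\left(N{\left(d{\left(-6 \right)} \right)} + 3608\right) + 3572\right)\right) + h = \left(-3264 + \left(\left(-2 + 3608\right) + 3572\right)\right) + 5 = \left(-3264 + \left(3606 + 3572\right)\right) + 5 = \left(-3264 + 7178\right) + 5 = 3914 + 5 = 3919$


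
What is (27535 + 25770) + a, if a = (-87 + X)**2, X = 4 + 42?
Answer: 54986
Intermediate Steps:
X = 46
a = 1681 (a = (-87 + 46)**2 = (-41)**2 = 1681)
(27535 + 25770) + a = (27535 + 25770) + 1681 = 53305 + 1681 = 54986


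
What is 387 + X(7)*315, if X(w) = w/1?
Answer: 2592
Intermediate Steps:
X(w) = w (X(w) = w*1 = w)
387 + X(7)*315 = 387 + 7*315 = 387 + 2205 = 2592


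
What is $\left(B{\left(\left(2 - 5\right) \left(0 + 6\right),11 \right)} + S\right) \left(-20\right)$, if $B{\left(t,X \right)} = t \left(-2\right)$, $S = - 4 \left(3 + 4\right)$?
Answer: $-160$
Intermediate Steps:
$S = -28$ ($S = \left(-4\right) 7 = -28$)
$B{\left(t,X \right)} = - 2 t$
$\left(B{\left(\left(2 - 5\right) \left(0 + 6\right),11 \right)} + S\right) \left(-20\right) = \left(- 2 \left(2 - 5\right) \left(0 + 6\right) - 28\right) \left(-20\right) = \left(- 2 \left(\left(-3\right) 6\right) - 28\right) \left(-20\right) = \left(\left(-2\right) \left(-18\right) - 28\right) \left(-20\right) = \left(36 - 28\right) \left(-20\right) = 8 \left(-20\right) = -160$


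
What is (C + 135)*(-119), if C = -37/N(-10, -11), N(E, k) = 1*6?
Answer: -91987/6 ≈ -15331.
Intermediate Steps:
N(E, k) = 6
C = -37/6 ≈ -6.1667
(C + 135)*(-119) = (-37/6 + 135)*(-119) = (773/6)*(-119) = -91987/6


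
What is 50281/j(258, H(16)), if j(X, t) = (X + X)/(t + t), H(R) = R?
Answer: 402248/129 ≈ 3118.2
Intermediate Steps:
j(X, t) = X/t (j(X, t) = (2*X)/((2*t)) = (2*X)*(1/(2*t)) = X/t)
50281/j(258, H(16)) = 50281/((258/16)) = 50281/((258*(1/16))) = 50281/(129/8) = 50281*(8/129) = 402248/129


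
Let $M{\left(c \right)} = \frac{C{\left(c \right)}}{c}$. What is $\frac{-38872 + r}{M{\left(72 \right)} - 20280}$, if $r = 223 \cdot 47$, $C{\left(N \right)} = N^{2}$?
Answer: $\frac{28391}{20208} \approx 1.4049$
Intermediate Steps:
$M{\left(c \right)} = c$ ($M{\left(c \right)} = \frac{c^{2}}{c} = c$)
$r = 10481$
$\frac{-38872 + r}{M{\left(72 \right)} - 20280} = \frac{-38872 + 10481}{72 - 20280} = - \frac{28391}{-20208} = \left(-28391\right) \left(- \frac{1}{20208}\right) = \frac{28391}{20208}$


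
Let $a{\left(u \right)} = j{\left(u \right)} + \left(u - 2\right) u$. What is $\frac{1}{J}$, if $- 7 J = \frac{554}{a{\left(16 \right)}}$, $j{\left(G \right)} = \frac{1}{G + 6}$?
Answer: $- \frac{34503}{12188} \approx -2.8309$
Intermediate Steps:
$j{\left(G \right)} = \frac{1}{6 + G}$
$a{\left(u \right)} = \frac{1}{6 + u} + u \left(-2 + u\right)$ ($a{\left(u \right)} = \frac{1}{6 + u} + \left(u - 2\right) u = \frac{1}{6 + u} + \left(-2 + u\right) u = \frac{1}{6 + u} + u \left(-2 + u\right)$)
$J = - \frac{12188}{34503}$ ($J = - \frac{554 \frac{1}{\frac{1}{6 + 16} \left(1 + 16 \left(-2 + 16\right) \left(6 + 16\right)\right)}}{7} = - \frac{554 \frac{1}{\frac{1}{22} \left(1 + 16 \cdot 14 \cdot 22\right)}}{7} = - \frac{554 \frac{1}{\frac{1}{22} \left(1 + 4928\right)}}{7} = - \frac{554 \frac{1}{\frac{1}{22} \cdot 4929}}{7} = - \frac{554 \frac{1}{\frac{4929}{22}}}{7} = - \frac{554 \cdot \frac{22}{4929}}{7} = \left(- \frac{1}{7}\right) \frac{12188}{4929} = - \frac{12188}{34503} \approx -0.35324$)
$\frac{1}{J} = \frac{1}{- \frac{12188}{34503}} = - \frac{34503}{12188}$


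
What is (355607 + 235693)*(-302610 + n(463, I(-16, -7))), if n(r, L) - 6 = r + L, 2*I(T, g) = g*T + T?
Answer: -178627590900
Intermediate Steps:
I(T, g) = T/2 + T*g/2 (I(T, g) = (g*T + T)/2 = (T*g + T)/2 = (T + T*g)/2 = T/2 + T*g/2)
n(r, L) = 6 + L + r (n(r, L) = 6 + (r + L) = 6 + (L + r) = 6 + L + r)
(355607 + 235693)*(-302610 + n(463, I(-16, -7))) = (355607 + 235693)*(-302610 + (6 + (½)*(-16)*(1 - 7) + 463)) = 591300*(-302610 + (6 + (½)*(-16)*(-6) + 463)) = 591300*(-302610 + (6 + 48 + 463)) = 591300*(-302610 + 517) = 591300*(-302093) = -178627590900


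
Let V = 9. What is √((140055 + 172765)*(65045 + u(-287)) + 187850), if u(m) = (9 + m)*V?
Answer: √19564889110 ≈ 1.3987e+5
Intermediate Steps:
u(m) = 81 + 9*m (u(m) = (9 + m)*9 = 81 + 9*m)
√((140055 + 172765)*(65045 + u(-287)) + 187850) = √((140055 + 172765)*(65045 + (81 + 9*(-287))) + 187850) = √(312820*(65045 + (81 - 2583)) + 187850) = √(312820*(65045 - 2502) + 187850) = √(312820*62543 + 187850) = √(19564701260 + 187850) = √19564889110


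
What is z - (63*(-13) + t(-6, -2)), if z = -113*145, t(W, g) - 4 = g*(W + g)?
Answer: -15586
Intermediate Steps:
t(W, g) = 4 + g*(W + g)
z = -16385
z - (63*(-13) + t(-6, -2)) = -16385 - (63*(-13) + (4 + (-2)² - 6*(-2))) = -16385 - (-819 + (4 + 4 + 12)) = -16385 - (-819 + 20) = -16385 - 1*(-799) = -16385 + 799 = -15586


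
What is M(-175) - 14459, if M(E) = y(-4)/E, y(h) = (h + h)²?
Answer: -2530389/175 ≈ -14459.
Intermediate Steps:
y(h) = 4*h² (y(h) = (2*h)² = 4*h²)
M(E) = 64/E (M(E) = (4*(-4)²)/E = (4*16)/E = 64/E)
M(-175) - 14459 = 64/(-175) - 14459 = 64*(-1/175) - 14459 = -64/175 - 14459 = -2530389/175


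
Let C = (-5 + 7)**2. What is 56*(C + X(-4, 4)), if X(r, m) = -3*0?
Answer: 224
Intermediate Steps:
X(r, m) = 0
C = 4 (C = 2**2 = 4)
56*(C + X(-4, 4)) = 56*(4 + 0) = 56*4 = 224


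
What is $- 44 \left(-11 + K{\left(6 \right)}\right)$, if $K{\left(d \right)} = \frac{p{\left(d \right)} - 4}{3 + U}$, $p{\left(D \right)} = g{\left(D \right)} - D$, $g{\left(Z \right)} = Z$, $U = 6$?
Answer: $\frac{4532}{9} \approx 503.56$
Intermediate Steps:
$p{\left(D \right)} = 0$ ($p{\left(D \right)} = D - D = 0$)
$K{\left(d \right)} = - \frac{4}{9}$ ($K{\left(d \right)} = \frac{0 - 4}{3 + 6} = - \frac{4}{9}$)
$- 44 \left(-11 + K{\left(6 \right)}\right) = - 44 \left(-11 - \frac{4}{9}\right) = \left(-44\right) \left(- \frac{103}{9}\right) = \frac{4532}{9}$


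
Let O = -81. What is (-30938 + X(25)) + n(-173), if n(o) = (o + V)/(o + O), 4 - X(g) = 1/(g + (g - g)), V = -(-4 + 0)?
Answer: -196426929/6350 ≈ -30933.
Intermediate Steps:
V = 4 (V = -1*(-4) = 4)
X(g) = 4 - 1/g (X(g) = 4 - 1/(g + (g - g)) = 4 - 1/(g + 0) = 4 - 1/g)
n(o) = (4 + o)/(-81 + o) (n(o) = (o + 4)/(o - 81) = (4 + o)/(-81 + o))
(-30938 + X(25)) + n(-173) = (-30938 + (4 - 1/25)) + (4 - 173)/(-81 - 173) = (-30938 + (4 - 1*1/25)) - 169/(-254) = (-30938 + (4 - 1/25)) - 1/254*(-169) = (-30938 + 99/25) + 169/254 = -773351/25 + 169/254 = -196426929/6350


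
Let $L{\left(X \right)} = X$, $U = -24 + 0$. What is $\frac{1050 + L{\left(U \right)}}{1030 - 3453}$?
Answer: $- \frac{1026}{2423} \approx -0.42344$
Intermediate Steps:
$U = -24$
$\frac{1050 + L{\left(U \right)}}{1030 - 3453} = \frac{1050 - 24}{1030 - 3453} = \frac{1026}{-2423} = 1026 \left(- \frac{1}{2423}\right) = - \frac{1026}{2423}$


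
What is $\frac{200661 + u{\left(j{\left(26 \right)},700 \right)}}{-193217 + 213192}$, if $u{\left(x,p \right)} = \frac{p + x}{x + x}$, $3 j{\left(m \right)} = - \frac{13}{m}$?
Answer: $\frac{397123}{39950} \approx 9.9405$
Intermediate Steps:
$j{\left(m \right)} = - \frac{13}{3 m}$ ($j{\left(m \right)} = \frac{\left(-13\right) \frac{1}{m}}{3} = - \frac{13}{3 m}$)
$u{\left(x,p \right)} = \frac{p + x}{2 x}$
$\frac{200661 + u{\left(j{\left(26 \right)},700 \right)}}{-193217 + 213192} = \frac{200661 + \frac{700 - \frac{13}{3 \cdot 26}}{2 \left(- \frac{13}{3 \cdot 26}\right)}}{-193217 + 213192} = \frac{200661 + \frac{700 - \frac{1}{6}}{2 \left(\left(- \frac{13}{3}\right) \frac{1}{26}\right)}}{19975} = \left(200661 + \frac{700 - \frac{1}{6}}{2 \left(- \frac{1}{6}\right)}\right) \frac{1}{19975} = \left(200661 + \frac{1}{2} \left(-6\right) \frac{4199}{6}\right) \frac{1}{19975} = \left(200661 - \frac{4199}{2}\right) \frac{1}{19975} = \frac{397123}{2} \cdot \frac{1}{19975} = \frac{397123}{39950}$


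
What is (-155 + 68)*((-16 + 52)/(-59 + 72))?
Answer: -3132/13 ≈ -240.92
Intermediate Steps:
(-155 + 68)*((-16 + 52)/(-59 + 72)) = -3132/13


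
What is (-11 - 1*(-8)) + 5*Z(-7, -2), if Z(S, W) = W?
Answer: -13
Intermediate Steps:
(-11 - 1*(-8)) + 5*Z(-7, -2) = (-11 - 1*(-8)) + 5*(-2) = (-11 + 8) - 10 = -3 - 10 = -13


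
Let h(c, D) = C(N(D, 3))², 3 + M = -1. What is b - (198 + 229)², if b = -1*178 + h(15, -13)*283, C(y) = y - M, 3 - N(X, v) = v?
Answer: -177979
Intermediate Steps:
M = -4 (M = -3 - 1 = -4)
N(X, v) = 3 - v
C(y) = 4 + y (C(y) = y - 1*(-4) = y + 4 = 4 + y)
h(c, D) = 16 (h(c, D) = (4 + (3 - 1*3))² = (4 + (3 - 3))² = (4 + 0)² = 4² = 16)
b = 4350 (b = -1*178 + 16*283 = -178 + 4528 = 4350)
b - (198 + 229)² = 4350 - (198 + 229)² = 4350 - 1*427² = 4350 - 1*182329 = 4350 - 182329 = -177979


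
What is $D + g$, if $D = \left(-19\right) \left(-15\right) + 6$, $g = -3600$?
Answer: $-3309$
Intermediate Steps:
$D = 291$ ($D = 285 + 6 = 291$)
$D + g = 291 - 3600 = -3309$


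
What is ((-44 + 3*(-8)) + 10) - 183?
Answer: -241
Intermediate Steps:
((-44 + 3*(-8)) + 10) - 183 = ((-44 - 24) + 10) - 183 = (-68 + 10) - 183 = -58 - 183 = -241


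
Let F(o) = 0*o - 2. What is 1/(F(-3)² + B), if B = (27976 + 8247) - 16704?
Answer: 1/19523 ≈ 5.1222e-5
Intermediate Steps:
F(o) = -2 (F(o) = 0 - 2 = -2)
B = 19519 (B = 36223 - 16704 = 19519)
1/(F(-3)² + B) = 1/((-2)² + 19519) = 1/(4 + 19519) = 1/19523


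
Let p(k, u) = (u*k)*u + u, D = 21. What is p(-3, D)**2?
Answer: 1695204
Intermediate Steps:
p(k, u) = u + k*u**2 (p(k, u) = (k*u)*u + u = k*u**2 + u = u + k*u**2)
p(-3, D)**2 = (21*(1 - 3*21))**2 = (21*(1 - 63))**2 = (21*(-62))**2 = (-1302)**2 = 1695204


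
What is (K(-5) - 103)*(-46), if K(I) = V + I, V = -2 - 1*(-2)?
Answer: 4968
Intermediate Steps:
V = 0 (V = -2 + 2 = 0)
K(I) = I (K(I) = 0 + I = I)
(K(-5) - 103)*(-46) = (-5 - 103)*(-46) = -108*(-46) = 4968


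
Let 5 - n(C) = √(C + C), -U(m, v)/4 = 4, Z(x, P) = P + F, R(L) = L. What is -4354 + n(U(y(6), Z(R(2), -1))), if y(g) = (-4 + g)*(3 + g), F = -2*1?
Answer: -4349 - 4*I*√2 ≈ -4349.0 - 5.6569*I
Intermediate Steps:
F = -2
Z(x, P) = -2 + P (Z(x, P) = P - 2 = -2 + P)
U(m, v) = -16 (U(m, v) = -4*4 = -16)
n(C) = 5 - √2*√C (n(C) = 5 - √(C + C) = 5 - √(2*C) = 5 - √2*√C)
-4354 + n(U(y(6), Z(R(2), -1))) = -4354 + (5 - √2*√(-16)) = -4354 + (5 - √2*4*I) = -4354 + (5 - 4*I*√2) = -4349 - 4*I*√2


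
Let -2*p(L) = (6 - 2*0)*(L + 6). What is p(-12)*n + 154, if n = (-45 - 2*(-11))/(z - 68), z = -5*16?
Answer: 11603/74 ≈ 156.80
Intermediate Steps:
z = -80
n = 23/148 (n = (-45 - 2*(-11))/(-80 - 68) = (-45 + 22)/(-148) = -23*(-1/148) = 23/148 ≈ 0.15541)
p(L) = -18 - 3*L (p(L) = -(6 - 2*0)*(L + 6)/2 = -(6 + 0)*(6 + L)/2 = -3*(6 + L) = -(36 + 6*L)/2 = -18 - 3*L)
p(-12)*n + 154 = (-18 - 3*(-12))*(23/148) + 154 = (-18 + 36)*(23/148) + 154 = 18*(23/148) + 154 = 207/74 + 154 = 11603/74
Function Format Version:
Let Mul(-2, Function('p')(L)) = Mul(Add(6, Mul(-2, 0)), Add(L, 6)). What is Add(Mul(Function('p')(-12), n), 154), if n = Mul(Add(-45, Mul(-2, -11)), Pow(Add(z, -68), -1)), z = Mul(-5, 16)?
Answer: Rational(11603, 74) ≈ 156.80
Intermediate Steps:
z = -80
n = Rational(23, 148) (n = Mul(Add(-45, Mul(-2, -11)), Pow(Add(-80, -68), -1)) = Mul(Add(-45, 22), Pow(-148, -1)) = Mul(-23, Rational(-1, 148)) = Rational(23, 148) ≈ 0.15541)
Function('p')(L) = Add(-18, Mul(-3, L)) (Function('p')(L) = Mul(Rational(-1, 2), Mul(Add(6, Mul(-2, 0)), Add(L, 6))) = Mul(Rational(-1, 2), Mul(Add(6, 0), Add(6, L))) = Mul(Rational(-1, 2), Mul(6, Add(6, L))) = Mul(Rational(-1, 2), Add(36, Mul(6, L))) = Add(-18, Mul(-3, L)))
Add(Mul(Function('p')(-12), n), 154) = Add(Mul(Add(-18, Mul(-3, -12)), Rational(23, 148)), 154) = Add(Mul(Add(-18, 36), Rational(23, 148)), 154) = Add(Mul(18, Rational(23, 148)), 154) = Add(Rational(207, 74), 154) = Rational(11603, 74)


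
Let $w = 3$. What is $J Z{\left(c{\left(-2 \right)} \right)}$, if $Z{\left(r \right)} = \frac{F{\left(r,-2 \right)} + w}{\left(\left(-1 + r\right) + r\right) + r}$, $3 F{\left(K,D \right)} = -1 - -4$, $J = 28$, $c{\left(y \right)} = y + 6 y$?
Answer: $- \frac{112}{43} \approx -2.6047$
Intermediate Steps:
$c{\left(y \right)} = 7 y$
$F{\left(K,D \right)} = 1$ ($F{\left(K,D \right)} = \frac{-1 - -4}{3} = \frac{-1 + 4}{3} = \frac{1}{3} \cdot 3 = 1$)
$Z{\left(r \right)} = \frac{4}{-1 + 3 r}$ ($Z{\left(r \right)} = \frac{1 + 3}{\left(\left(-1 + r\right) + r\right) + r} = \frac{4}{\left(-1 + 2 r\right) + r} = \frac{4}{-1 + 3 r}$)
$J Z{\left(c{\left(-2 \right)} \right)} = 28 \frac{4}{-1 + 3 \cdot 7 \left(-2\right)} = 28 \frac{4}{-1 + 3 \left(-14\right)} = 28 \frac{4}{-1 - 42} = 28 \frac{4}{-43} = 28 \cdot 4 \left(- \frac{1}{43}\right) = 28 \left(- \frac{4}{43}\right) = - \frac{112}{43}$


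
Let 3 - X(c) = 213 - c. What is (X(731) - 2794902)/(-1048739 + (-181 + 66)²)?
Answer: 2794381/1035514 ≈ 2.6985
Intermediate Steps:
X(c) = -210 + c (X(c) = 3 - (213 - c) = 3 + (-213 + c) = -210 + c)
(X(731) - 2794902)/(-1048739 + (-181 + 66)²) = ((-210 + 731) - 2794902)/(-1048739 + (-181 + 66)²) = (521 - 2794902)/(-1048739 + (-115)²) = -2794381/(-1048739 + 13225) = -2794381/(-1035514) = -2794381*(-1/1035514) = 2794381/1035514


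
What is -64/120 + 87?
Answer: 1297/15 ≈ 86.467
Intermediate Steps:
-64/120 + 87 = (1/120)*(-64) + 87 = -8/15 + 87 = 1297/15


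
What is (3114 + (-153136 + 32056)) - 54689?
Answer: -172655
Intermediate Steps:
(3114 + (-153136 + 32056)) - 54689 = (3114 - 121080) - 54689 = -117966 - 54689 = -172655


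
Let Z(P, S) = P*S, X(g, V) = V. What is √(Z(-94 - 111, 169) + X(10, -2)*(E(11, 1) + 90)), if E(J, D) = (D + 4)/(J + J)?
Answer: 2*I*√1053470/11 ≈ 186.62*I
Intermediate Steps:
E(J, D) = (4 + D)/(2*J) (E(J, D) = (4 + D)/((2*J)) = (4 + D)*(1/(2*J)) = (4 + D)/(2*J))
√(Z(-94 - 111, 169) + X(10, -2)*(E(11, 1) + 90)) = √((-94 - 111)*169 - 2*((½)*(4 + 1)/11 + 90)) = √(-205*169 - 2*((½)*(1/11)*5 + 90)) = √(-34645 - 2*(5/22 + 90)) = √(-34645 - 2*1985/22) = √(-34645 - 1985/11) = √(-383080/11) = 2*I*√1053470/11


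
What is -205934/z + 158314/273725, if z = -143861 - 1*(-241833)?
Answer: -20429472471/13408692850 ≈ -1.5236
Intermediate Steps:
z = 97972 (z = -143861 + 241833 = 97972)
-205934/z + 158314/273725 = -205934/97972 + 158314/273725 = -205934*1/97972 + 158314*(1/273725) = -102967/48986 + 158314/273725 = -20429472471/13408692850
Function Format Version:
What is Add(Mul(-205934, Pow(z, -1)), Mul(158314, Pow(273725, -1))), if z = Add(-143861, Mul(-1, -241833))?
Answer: Rational(-20429472471, 13408692850) ≈ -1.5236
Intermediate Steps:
z = 97972 (z = Add(-143861, 241833) = 97972)
Add(Mul(-205934, Pow(z, -1)), Mul(158314, Pow(273725, -1))) = Add(Mul(-205934, Pow(97972, -1)), Mul(158314, Pow(273725, -1))) = Add(Mul(-205934, Rational(1, 97972)), Mul(158314, Rational(1, 273725))) = Add(Rational(-102967, 48986), Rational(158314, 273725)) = Rational(-20429472471, 13408692850)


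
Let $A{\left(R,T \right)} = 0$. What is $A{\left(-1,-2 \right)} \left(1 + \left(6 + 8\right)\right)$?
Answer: $0$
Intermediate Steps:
$A{\left(-1,-2 \right)} \left(1 + \left(6 + 8\right)\right) = 0 \left(1 + \left(6 + 8\right)\right) = 0 \left(1 + 14\right) = 0 \cdot 15 = 0$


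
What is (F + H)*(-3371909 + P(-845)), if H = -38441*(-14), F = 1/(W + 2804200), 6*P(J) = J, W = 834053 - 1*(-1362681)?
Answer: -54452656266611644583/30005604 ≈ -1.8147e+12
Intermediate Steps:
W = 2196734 (W = 834053 + 1362681 = 2196734)
P(J) = J/6
F = 1/5000934 (F = 1/(2196734 + 2804200) = 1/5000934 ≈ 1.9996e-7)
H = 538174
(F + H)*(-3371909 + P(-845)) = (1/5000934 + 538174)*(-3371909 + (⅙)*(-845)) = 2691372654517*(-3371909 - 845/6)/5000934 = (2691372654517/5000934)*(-20232299/6) = -54452656266611644583/30005604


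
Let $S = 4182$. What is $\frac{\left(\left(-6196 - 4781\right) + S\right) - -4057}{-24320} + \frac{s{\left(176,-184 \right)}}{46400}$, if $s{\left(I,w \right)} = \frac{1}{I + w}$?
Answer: $\frac{794001}{7052800} \approx 0.11258$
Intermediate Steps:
$\frac{\left(\left(-6196 - 4781\right) + S\right) - -4057}{-24320} + \frac{s{\left(176,-184 \right)}}{46400} = \frac{\left(\left(-6196 - 4781\right) + 4182\right) - -4057}{-24320} + \frac{1}{\left(176 - 184\right) 46400} = \left(\left(-10977 + 4182\right) + 4057\right) \left(- \frac{1}{24320}\right) + \frac{1}{-8} \cdot \frac{1}{46400} = \left(-6795 + 4057\right) \left(- \frac{1}{24320}\right) - \frac{1}{371200} = \left(-2738\right) \left(- \frac{1}{24320}\right) - \frac{1}{371200} = \frac{1369}{12160} - \frac{1}{371200} = \frac{794001}{7052800}$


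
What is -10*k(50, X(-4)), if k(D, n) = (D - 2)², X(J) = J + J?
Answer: -23040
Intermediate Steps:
X(J) = 2*J
k(D, n) = (-2 + D)²
-10*k(50, X(-4)) = -10*(-2 + 50)² = -10*48² = -10*2304 = -23040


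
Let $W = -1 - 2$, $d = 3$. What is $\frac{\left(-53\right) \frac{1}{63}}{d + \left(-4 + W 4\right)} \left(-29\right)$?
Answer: $- \frac{1537}{819} \approx -1.8767$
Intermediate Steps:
$W = -3$
$\frac{\left(-53\right) \frac{1}{63}}{d + \left(-4 + W 4\right)} \left(-29\right) = \frac{\left(-53\right) \frac{1}{63}}{3 - 16} \left(-29\right) = - \frac{53}{63 \left(3 - 16\right)} \left(-29\right) = - \frac{53}{63 \left(-13\right)} \left(-29\right) = \left(- \frac{53}{63}\right) \left(- \frac{1}{13}\right) \left(-29\right) = \frac{53}{819} \left(-29\right) = - \frac{1537}{819}$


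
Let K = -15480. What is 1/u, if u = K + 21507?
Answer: 1/6027 ≈ 0.00016592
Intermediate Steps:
u = 6027 (u = -15480 + 21507 = 6027)
1/u = 1/6027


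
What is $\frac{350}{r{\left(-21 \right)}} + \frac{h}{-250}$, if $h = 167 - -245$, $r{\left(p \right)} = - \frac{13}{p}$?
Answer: $\frac{916072}{1625} \approx 563.74$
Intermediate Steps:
$h = 412$ ($h = 167 + 245 = 412$)
$\frac{350}{r{\left(-21 \right)}} + \frac{h}{-250} = \frac{350}{\left(-13\right) \frac{1}{-21}} + \frac{412}{-250} = \frac{350}{\left(-13\right) \left(- \frac{1}{21}\right)} + 412 \left(- \frac{1}{250}\right) = \frac{350}{\frac{13}{21}} - \frac{206}{125} = 350 \cdot \frac{21}{13} - \frac{206}{125} = \frac{7350}{13} - \frac{206}{125} = \frac{916072}{1625}$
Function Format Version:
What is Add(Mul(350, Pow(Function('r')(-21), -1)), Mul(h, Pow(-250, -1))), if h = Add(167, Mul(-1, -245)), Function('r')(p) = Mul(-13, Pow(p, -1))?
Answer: Rational(916072, 1625) ≈ 563.74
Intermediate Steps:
h = 412 (h = Add(167, 245) = 412)
Add(Mul(350, Pow(Function('r')(-21), -1)), Mul(h, Pow(-250, -1))) = Add(Mul(350, Pow(Mul(-13, Pow(-21, -1)), -1)), Mul(412, Pow(-250, -1))) = Add(Mul(350, Pow(Mul(-13, Rational(-1, 21)), -1)), Mul(412, Rational(-1, 250))) = Add(Mul(350, Pow(Rational(13, 21), -1)), Rational(-206, 125)) = Add(Mul(350, Rational(21, 13)), Rational(-206, 125)) = Add(Rational(7350, 13), Rational(-206, 125)) = Rational(916072, 1625)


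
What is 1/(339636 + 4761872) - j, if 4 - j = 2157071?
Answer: 11004294557037/5101508 ≈ 2.1571e+6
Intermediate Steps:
j = -2157067 (j = 4 - 1*2157071 = 4 - 2157071 = -2157067)
1/(339636 + 4761872) - j = 1/(339636 + 4761872) - 1*(-2157067) = 1/5101508 + 2157067 = 11004294557037/5101508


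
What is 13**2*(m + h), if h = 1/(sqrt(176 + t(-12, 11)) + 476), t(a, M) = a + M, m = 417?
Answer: 2279319731/32343 - 845*sqrt(7)/226401 ≈ 70473.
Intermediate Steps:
t(a, M) = M + a
h = 1/(476 + 5*sqrt(7)) (h = 1/(sqrt(176 + (11 - 12)) + 476) = 1/(sqrt(176 - 1) + 476) = 1/(sqrt(175) + 476) = 1/(5*sqrt(7) + 476) = 1/(476 + 5*sqrt(7)) ≈ 0.0020440)
13**2*(m + h) = 13**2*(417 + (68/32343 - 5*sqrt(7)/226401)) = 169*(13487099/32343 - 5*sqrt(7)/226401) = 2279319731/32343 - 845*sqrt(7)/226401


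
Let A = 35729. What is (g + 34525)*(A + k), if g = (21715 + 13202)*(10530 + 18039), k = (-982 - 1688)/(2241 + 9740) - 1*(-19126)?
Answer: 655623505914225330/11981 ≈ 5.4722e+13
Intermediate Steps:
k = 229145936/11981 (k = -2670/11981 + 19126 = 229145936/11981 ≈ 19126.)
g = 997543773 (g = 34917*28569 = 997543773)
(g + 34525)*(A + k) = (997543773 + 34525)*(35729 + 229145936/11981) = 997578298*(657215085/11981) = 655623505914225330/11981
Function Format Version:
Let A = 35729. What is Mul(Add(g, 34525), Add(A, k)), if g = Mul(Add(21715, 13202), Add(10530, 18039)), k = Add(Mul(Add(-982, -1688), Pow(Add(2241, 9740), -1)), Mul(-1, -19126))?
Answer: Rational(655623505914225330, 11981) ≈ 5.4722e+13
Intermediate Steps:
k = Rational(229145936, 11981) (k = Add(Mul(-2670, Pow(11981, -1)), 19126) = Add(Mul(-2670, Rational(1, 11981)), 19126) = Add(Rational(-2670, 11981), 19126) = Rational(229145936, 11981) ≈ 19126.)
g = 997543773 (g = Mul(34917, 28569) = 997543773)
Mul(Add(g, 34525), Add(A, k)) = Mul(Add(997543773, 34525), Add(35729, Rational(229145936, 11981))) = Mul(997578298, Rational(657215085, 11981)) = Rational(655623505914225330, 11981)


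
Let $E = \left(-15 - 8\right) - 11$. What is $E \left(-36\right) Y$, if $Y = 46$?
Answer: $56304$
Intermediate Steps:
$E = -34$ ($E = -23 - 11 = -34$)
$E \left(-36\right) Y = \left(-34\right) \left(-36\right) 46 = 1224 \cdot 46 = 56304$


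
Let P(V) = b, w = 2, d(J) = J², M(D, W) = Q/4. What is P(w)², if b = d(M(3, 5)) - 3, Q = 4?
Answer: 4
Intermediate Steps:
M(D, W) = 1 (M(D, W) = 4/4 = 4*(¼) = 1)
b = -2 (b = 1² - 3 = 1 - 3 = -2)
P(V) = -2
P(w)² = (-2)² = 4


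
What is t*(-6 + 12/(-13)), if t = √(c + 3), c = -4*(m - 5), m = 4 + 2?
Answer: -90*I/13 ≈ -6.9231*I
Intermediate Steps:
m = 6
c = -4 (c = -4*(6 - 5) = -4*1 = -4)
t = I (t = √(-4 + 3) = √(-1) = I ≈ 1.0*I)
t*(-6 + 12/(-13)) = I*(-6 + 12/(-13)) = I*(-6 + 12*(-1/13)) = I*(-6 - 12/13) = I*(-90/13) = -90*I/13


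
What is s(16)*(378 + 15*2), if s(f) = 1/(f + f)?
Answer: 51/4 ≈ 12.750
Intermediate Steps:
s(f) = 1/(2*f)
s(16)*(378 + 15*2) = ((½)/16)*(378 + 15*2) = ((½)*(1/16))*(378 + 30) = (1/32)*408 = 51/4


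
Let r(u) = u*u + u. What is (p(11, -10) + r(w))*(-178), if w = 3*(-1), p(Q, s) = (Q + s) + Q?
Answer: -3204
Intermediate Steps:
p(Q, s) = s + 2*Q
w = -3
r(u) = u + u² (r(u) = u² + u = u + u²)
(p(11, -10) + r(w))*(-178) = ((-10 + 2*11) - 3*(1 - 3))*(-178) = ((-10 + 22) - 3*(-2))*(-178) = (12 + 6)*(-178) = 18*(-178) = -3204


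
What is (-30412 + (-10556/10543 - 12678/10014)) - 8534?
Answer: -52718777685/1353559 ≈ -38948.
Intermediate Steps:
(-30412 + (-10556/10543 - 12678/10014)) - 8534 = (-30412 + (-10556*1/10543 - 12678*1/10014)) - 8534 = (-30412 + (-812/811 - 2113/1669)) - 8534 = (-30412 - 3068871/1353559) - 8534 = -41167505179/1353559 - 8534 = -52718777685/1353559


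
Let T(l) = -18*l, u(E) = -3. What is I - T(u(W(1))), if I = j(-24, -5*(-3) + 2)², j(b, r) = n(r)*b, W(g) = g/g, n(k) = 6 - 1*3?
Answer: 5130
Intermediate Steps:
n(k) = 3 (n(k) = 6 - 3 = 3)
W(g) = 1
j(b, r) = 3*b
I = 5184 (I = (3*(-24))² = (-72)² = 5184)
I - T(u(W(1))) = 5184 - (-18)*(-3) = 5184 - 1*54 = 5184 - 54 = 5130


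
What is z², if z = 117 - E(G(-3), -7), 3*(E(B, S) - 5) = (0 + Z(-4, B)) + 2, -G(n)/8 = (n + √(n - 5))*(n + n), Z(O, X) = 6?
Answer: 107584/9 ≈ 11954.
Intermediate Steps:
G(n) = -16*n*(n + √(-5 + n)) (G(n) = -8*(n + √(n - 5))*(n + n) = -8*(n + √(-5 + n))*2*n = -16*n*(n + √(-5 + n)))
E(B, S) = 23/3 (E(B, S) = 5 + ((0 + 6) + 2)/3 = 5 + (6 + 2)/3 = 5 + (⅓)*8 = 5 + 8/3 = 23/3)
z = 328/3 (z = 117 - 1*23/3 = 117 - 23/3 = 328/3 ≈ 109.33)
z² = (328/3)² = 107584/9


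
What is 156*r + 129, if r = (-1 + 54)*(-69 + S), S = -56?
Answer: -1033371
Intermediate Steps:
r = -6625 (r = (-1 + 54)*(-69 - 56) = 53*(-125) = -6625)
156*r + 129 = 156*(-6625) + 129 = -1033500 + 129 = -1033371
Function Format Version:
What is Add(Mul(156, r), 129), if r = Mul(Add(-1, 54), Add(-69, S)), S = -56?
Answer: -1033371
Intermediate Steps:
r = -6625 (r = Mul(Add(-1, 54), Add(-69, -56)) = Mul(53, -125) = -6625)
Add(Mul(156, r), 129) = Add(Mul(156, -6625), 129) = Add(-1033500, 129) = -1033371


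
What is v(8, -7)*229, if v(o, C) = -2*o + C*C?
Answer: 7557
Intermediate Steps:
v(o, C) = C² - 2*o (v(o, C) = -2*o + C² = C² - 2*o)
v(8, -7)*229 = ((-7)² - 2*8)*229 = (49 - 16)*229 = 33*229 = 7557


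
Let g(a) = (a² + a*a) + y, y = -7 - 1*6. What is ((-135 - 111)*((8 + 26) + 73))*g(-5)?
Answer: -973914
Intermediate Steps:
y = -13 (y = -7 - 6 = -13)
g(a) = -13 + 2*a² (g(a) = (a² + a*a) - 13 = (a² + a²) - 13 = 2*a² - 13 = -13 + 2*a²)
((-135 - 111)*((8 + 26) + 73))*g(-5) = ((-135 - 111)*((8 + 26) + 73))*(-13 + 2*(-5)²) = (-246*(34 + 73))*(-13 + 2*25) = (-246*107)*(-13 + 50) = -26322*37 = -973914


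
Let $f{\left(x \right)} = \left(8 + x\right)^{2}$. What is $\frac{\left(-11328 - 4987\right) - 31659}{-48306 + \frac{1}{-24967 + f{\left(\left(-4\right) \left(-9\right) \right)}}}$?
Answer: $\frac{1104889194}{1112535487} \approx 0.99313$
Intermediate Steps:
$\frac{\left(-11328 - 4987\right) - 31659}{-48306 + \frac{1}{-24967 + f{\left(\left(-4\right) \left(-9\right) \right)}}} = \frac{\left(-11328 - 4987\right) - 31659}{-48306 + \frac{1}{-24967 + \left(8 - -36\right)^{2}}} = \frac{\left(-11328 - 4987\right) - 31659}{-48306 + \frac{1}{-24967 + \left(8 + 36\right)^{2}}} = \frac{-16315 - 31659}{-48306 + \frac{1}{-24967 + 44^{2}}} = - \frac{47974}{-48306 + \frac{1}{-24967 + 1936}} = - \frac{47974}{-48306 + \frac{1}{-23031}} = - \frac{47974}{-48306 - \frac{1}{23031}} = - \frac{47974}{- \frac{1112535487}{23031}} = \left(-47974\right) \left(- \frac{23031}{1112535487}\right) = \frac{1104889194}{1112535487}$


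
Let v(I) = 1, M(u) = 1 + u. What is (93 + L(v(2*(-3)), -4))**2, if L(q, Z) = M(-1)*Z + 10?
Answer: 10609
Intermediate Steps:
L(q, Z) = 10 (L(q, Z) = (1 - 1)*Z + 10 = 0*Z + 10 = 0 + 10 = 10)
(93 + L(v(2*(-3)), -4))**2 = (93 + 10)**2 = 103**2 = 10609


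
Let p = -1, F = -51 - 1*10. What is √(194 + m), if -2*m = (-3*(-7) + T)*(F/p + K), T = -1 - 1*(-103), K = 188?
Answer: I*√60478/2 ≈ 122.96*I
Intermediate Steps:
F = -61 (F = -51 - 10 = -61)
T = 102 (T = -1 + 103 = 102)
m = -30627/2 (m = -(-3*(-7) + 102)*(-61/(-1) + 188)/2 = -(21 + 102)*(-61*(-1) + 188)/2 = -123*(61 + 188)/2 = -123*249/2 = -½*30627 = -30627/2 ≈ -15314.)
√(194 + m) = √(194 - 30627/2) = √(-30239/2) = I*√60478/2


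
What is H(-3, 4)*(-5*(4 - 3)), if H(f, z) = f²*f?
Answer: 135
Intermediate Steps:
H(f, z) = f³
H(-3, 4)*(-5*(4 - 3)) = (-3)³*(-5*(4 - 3)) = -(-135) = -27*(-5) = 135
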